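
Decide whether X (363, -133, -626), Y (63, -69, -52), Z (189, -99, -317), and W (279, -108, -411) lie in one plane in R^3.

Yes

A normal to the plane through X, Y, Z is n = XY × XZ = (260, -7176, 936).
The plane has equation n·P = 462852. For W: n·W = 462852.
Equal, so W lies in the plane and all four are coplanar.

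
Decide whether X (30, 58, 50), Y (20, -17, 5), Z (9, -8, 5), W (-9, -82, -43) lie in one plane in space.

The four points are coplanar iff the 3×3 determinant with rows XY, XZ, XW is zero.
Rows: (-10, -75, -45), (-21, -66, -45), (-39, -140, -93).
Expanding along the first row: (-10)(-162) − (-75)(198) + (-45)(366) = 0.
Zero determinant ⇒ coplanar.

Yes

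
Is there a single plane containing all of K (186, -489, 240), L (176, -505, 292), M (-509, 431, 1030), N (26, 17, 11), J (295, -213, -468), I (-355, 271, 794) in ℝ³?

No

The plane through K, L, M has normal n = KL × KM = (-60480, -28240, -20320) and equation n·P = -2316720.
Checking the remaining points: n·N = -2276080, n·J = -2316720, n·I = -2316720.
Since n·N = -2276080 ≠ -2316720, N is off the plane and the points are not all coplanar.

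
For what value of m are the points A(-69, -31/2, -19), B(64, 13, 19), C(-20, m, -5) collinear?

Collinearity requires AB × AC = 0; each component is linear in m.
The x-component gives (-38)m + (-190) = 0, so m = -5.
The remaining components then also vanish.

-5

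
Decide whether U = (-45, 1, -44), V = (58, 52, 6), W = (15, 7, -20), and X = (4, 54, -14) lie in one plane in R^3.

The four points are coplanar iff the 3×3 determinant with rows UV, UW, UX is zero.
Rows: (103, 51, 50), (60, 6, 24), (49, 53, 30).
Expanding along the first row: (103)(-1092) − (51)(624) + (50)(2886) = 0.
Zero determinant ⇒ coplanar.

Yes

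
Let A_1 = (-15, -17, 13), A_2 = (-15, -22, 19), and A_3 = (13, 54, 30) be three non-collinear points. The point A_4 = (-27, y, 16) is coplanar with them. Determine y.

Coplanarity requires A_1A_2 · (A_1A_3 × A_1A_4) = 0.
A_1A_2 = (0, -5, 6), A_1A_3 = (28, 71, 17); the triple product is linear in y with coefficient 168 and constant term 9408.
Setting it to zero: y = -56.

-56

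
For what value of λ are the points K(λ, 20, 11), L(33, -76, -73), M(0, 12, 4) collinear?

-3

Collinearity requires KL × KM = 0; each component is linear in λ.
The y-component gives (77)λ + (231) = 0, so λ = -3.
The remaining components then also vanish.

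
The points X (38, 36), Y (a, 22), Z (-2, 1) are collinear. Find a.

Collinearity: (Y − X) must be parallel to (Z − X) = (-40, -35).
Cross-multiplying the components: (a − 38)·(-35) = (-14)·(-40).
Solving gives a = 22.

22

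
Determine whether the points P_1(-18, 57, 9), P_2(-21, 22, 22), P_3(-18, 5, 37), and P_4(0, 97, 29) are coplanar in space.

A normal to the plane through P_1, P_2, P_3 is n = P_1P_2 × P_1P_3 = (-304, 84, 156).
The plane has equation n·P = 11664. For P_4: n·P_4 = 12672.
12672 ≠ 11664, so P_4 is off the plane.

No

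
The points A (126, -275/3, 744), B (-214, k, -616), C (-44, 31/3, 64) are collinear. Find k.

337/3

Collinearity requires AB × AC = 0; each component is linear in k.
The x-component gives (-680)k + (229160/3) = 0, so k = 337/3.
The remaining components then also vanish.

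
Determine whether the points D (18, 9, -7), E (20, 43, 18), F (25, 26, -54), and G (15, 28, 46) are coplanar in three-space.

No

The four points are coplanar iff the 3×3 determinant with rows DE, DF, DG is zero.
Rows: (2, 34, 25), (7, 17, -47), (-3, 19, 53).
Expanding along the first row: (2)(1794) − (34)(230) + (25)(184) = 368.
Nonzero ⇒ not coplanar.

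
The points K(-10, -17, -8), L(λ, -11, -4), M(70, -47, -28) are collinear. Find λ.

-26

Collinearity requires KL × KM = 0; each component is linear in λ.
The y-component gives (20)λ + (520) = 0, so λ = -26.
The remaining components then also vanish.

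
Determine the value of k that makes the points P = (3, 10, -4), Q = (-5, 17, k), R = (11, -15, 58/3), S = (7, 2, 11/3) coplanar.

The points are coplanar iff PQ · (PR × PS) = 0.
Expanding, this is linear in k: (36)k + (408) = 0.
So k = -34/3.

-34/3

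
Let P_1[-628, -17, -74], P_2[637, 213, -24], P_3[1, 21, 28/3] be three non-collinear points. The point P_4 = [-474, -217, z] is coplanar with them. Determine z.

320/3

Coplanarity requires P_1P_2 · (P_1P_3 × P_1P_4) = 0.
P_1P_2 = (1265, 230, 50), P_1P_3 = (629, 38, 250/3); the triple product is linear in z with coefficient -96600 and constant term 10304000.
Setting it to zero: z = 320/3.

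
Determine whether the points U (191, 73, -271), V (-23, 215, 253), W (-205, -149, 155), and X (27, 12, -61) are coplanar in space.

No

A normal to the plane through U, V, W is n = UV × UW = (176820, -116340, 103740).
The plane has equation n·P = -2833740. For X: n·X = -2950080.
-2950080 ≠ -2833740, so X is off the plane.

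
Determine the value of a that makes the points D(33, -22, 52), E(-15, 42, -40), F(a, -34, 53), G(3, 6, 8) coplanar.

3

Normal to plane DEG: n = (-240, 648, 576); plane equation n·P = 7776.
Requiring n·F = 7776: (-240)a + (8496) = 7776.
So a = 3.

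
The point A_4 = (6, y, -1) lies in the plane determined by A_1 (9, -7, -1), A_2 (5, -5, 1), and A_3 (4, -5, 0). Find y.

-6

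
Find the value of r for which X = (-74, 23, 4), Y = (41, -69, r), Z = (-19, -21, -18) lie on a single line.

Direction XZ = (55, -44, -22). From the x-coordinate of Y, the parameter along the line is τ = (41 − (-74))/55 = 23/11.
Then r = 4 + 23/11·(-22) = -42.

-42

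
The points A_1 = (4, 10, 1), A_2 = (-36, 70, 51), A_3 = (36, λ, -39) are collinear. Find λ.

-38

Direction A_1A_2 = (-40, 60, 50). From the x-coordinate of A_3, the parameter along the line is τ = (36 − 4)/(-40) = -4/5.
Then λ = 10 + (-4/5)·(60) = -38.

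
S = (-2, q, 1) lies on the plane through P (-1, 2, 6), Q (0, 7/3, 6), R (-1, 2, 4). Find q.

The plane through P, Q, R has equation −(2/3)x + 2y = 14/3.
Substituting S: (2)q + (4/3) = 14/3, so q = 5/3.

5/3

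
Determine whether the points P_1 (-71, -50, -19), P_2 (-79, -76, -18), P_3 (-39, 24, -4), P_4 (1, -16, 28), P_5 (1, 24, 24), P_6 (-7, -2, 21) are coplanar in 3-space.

No

The plane through P_1, P_2, P_3 has normal n = P_1P_2 × P_1P_3 = (-464, 152, 240) and equation n·P = 20784.
Checking the remaining points: n·P_4 = 3824, n·P_5 = 8944, n·P_6 = 7984.
Since n·P_4 = 3824 ≠ 20784, P_4 is off the plane and the points are not all coplanar.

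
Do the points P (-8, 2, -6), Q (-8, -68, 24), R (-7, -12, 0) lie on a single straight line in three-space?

No

PQ = (0, -70, 30), PR = (1, -14, 6).
Comparing components 3 and 1: (30)(1) − (0)(6) = 30 ≠ 0, so PQ and PR are not parallel and the points are not collinear.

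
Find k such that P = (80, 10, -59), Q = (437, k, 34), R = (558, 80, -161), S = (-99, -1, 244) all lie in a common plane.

72

Coplanarity ⇔ det[PQ; PR; PS] = 0.
Expanding, this is linear in k: (-126576)k + (9113472) = 0.
So k = 72.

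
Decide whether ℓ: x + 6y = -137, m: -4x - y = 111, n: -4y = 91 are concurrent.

The three lines meet at one point iff the augmented coefficient matrix [aᵢ bᵢ cᵢ] has rank < 3, i.e. its determinant vanishes.
Here the determinant is 345.
Nonzero, so no common point exists.

No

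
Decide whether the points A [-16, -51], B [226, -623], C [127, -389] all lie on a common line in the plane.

Yes

AB = (242, -572), AC = (143, -338).
Checking proportionality: AC = 13/22·AB, so the vectors are parallel and the points are collinear.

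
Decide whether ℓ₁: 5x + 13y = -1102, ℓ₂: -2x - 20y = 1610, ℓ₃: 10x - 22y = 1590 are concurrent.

No

The three lines meet at one point iff the augmented coefficient matrix [aᵢ bᵢ cᵢ] has rank < 3, i.e. its determinant vanishes.
Here the determinant is -148.
Nonzero, so no common point exists.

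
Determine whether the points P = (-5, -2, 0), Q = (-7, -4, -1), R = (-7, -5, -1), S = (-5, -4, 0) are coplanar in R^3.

Yes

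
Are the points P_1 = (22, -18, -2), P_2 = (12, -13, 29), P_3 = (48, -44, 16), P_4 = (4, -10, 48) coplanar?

The four points are coplanar iff the 3×3 determinant with rows P_1P_2, P_1P_3, P_1P_4 is zero.
Rows: (-10, 5, 31), (26, -26, 18), (-18, 8, 50).
Expanding along the first row: (-10)(-1444) − (5)(1624) + (31)(-260) = -1740.
Nonzero ⇒ not coplanar.

No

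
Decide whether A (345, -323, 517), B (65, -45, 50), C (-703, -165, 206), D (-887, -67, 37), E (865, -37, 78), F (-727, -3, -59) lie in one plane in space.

Yes

The plane through A, B, C has normal n = AB × AC = (-12672, 402336, 247104) and equation n·P = -6573600.
Checking the remaining points: n·D = -6573600, n·E = -6573600, n·F = -6573600.
All equal -6573600, so all 6 points lie in one plane.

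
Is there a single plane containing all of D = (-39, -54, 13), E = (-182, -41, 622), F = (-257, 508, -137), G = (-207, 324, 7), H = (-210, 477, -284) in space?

The plane through D, E, F has normal n = DE × DF = (-344208, -154212, -77532) and equation n·P = 20743644.
Checking the remaining points: n·G = 20743644, n·H = 20743644.
All equal 20743644, so all 5 points lie in one plane.

Yes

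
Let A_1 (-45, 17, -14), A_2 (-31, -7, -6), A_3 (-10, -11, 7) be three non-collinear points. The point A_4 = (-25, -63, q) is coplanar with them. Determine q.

-4

Coplanarity requires A_1A_2 · (A_1A_3 × A_1A_4) = 0.
A_1A_2 = (14, -24, 8), A_1A_3 = (35, -28, 21); the triple product is linear in q with coefficient 448 and constant term 1792.
Setting it to zero: q = -4.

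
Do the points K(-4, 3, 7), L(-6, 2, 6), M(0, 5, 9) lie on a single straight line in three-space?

KL = (-2, -1, -1), KM = (4, 2, 2).
Each component of KM is -2 times the corresponding component of KL, so KM = -2·KL and the points are collinear.

Yes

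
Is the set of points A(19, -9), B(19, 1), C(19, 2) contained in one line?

AB = (0, 10), AC = (0, 11).
Twice the signed area of △ABC is (0)(11) − (10)(0) = 0.
The triangle is degenerate (zero area), so the points are collinear.

Yes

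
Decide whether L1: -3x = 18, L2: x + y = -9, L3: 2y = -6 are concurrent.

Intersecting L1 and L2: solving the 2×2 system gives (x, y) = (-6, -3).
Substitute into L3: (0)(-6) + (2)(-3) = -6.
This equals -6, so (-6, -3) lies on all three lines and they are concurrent.

Yes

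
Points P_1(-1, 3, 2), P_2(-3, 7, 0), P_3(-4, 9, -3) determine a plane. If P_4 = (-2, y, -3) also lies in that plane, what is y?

The plane through P_1, P_2, P_3 has equation −8x − 4y = -4.
Substituting P_4: (-4)y + (16) = -4, so y = 5.

5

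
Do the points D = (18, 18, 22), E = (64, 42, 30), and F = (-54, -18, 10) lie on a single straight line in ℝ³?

DE = (46, 24, 8), DF = (-72, -36, -12).
DE × DF = (0, -24, 72).
The cross product is nonzero, so the points do not lie on one line.

No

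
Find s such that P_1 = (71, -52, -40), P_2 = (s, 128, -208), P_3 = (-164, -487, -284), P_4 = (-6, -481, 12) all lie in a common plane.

26

Normal to plane P_1P_3P_4: n = (-127296, 31008, 67320); plane equation n·P = -13343232.
Requiring n·P_2 = -13343232: (-127296)s + (-10033536) = -13343232.
So s = 26.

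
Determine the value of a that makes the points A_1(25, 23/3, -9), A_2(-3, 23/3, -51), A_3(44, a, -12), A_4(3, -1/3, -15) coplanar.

17

Normal to plane A_1A_2A_4: n = (-336, 756, 224); plane equation n·P = -4620.
Requiring n·A_3 = -4620: (756)a + (-17472) = -4620.
So a = 17.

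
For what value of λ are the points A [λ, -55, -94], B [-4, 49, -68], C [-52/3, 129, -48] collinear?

Direction BC = (-40/3, 80, 20). From the y-coordinate of A, the parameter along the line is τ = (-55 − 49)/80 = -13/10.
Then λ = (-4) + (-13/10)·(-40/3) = 40/3.

40/3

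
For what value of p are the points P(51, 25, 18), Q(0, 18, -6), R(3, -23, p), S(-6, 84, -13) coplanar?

-2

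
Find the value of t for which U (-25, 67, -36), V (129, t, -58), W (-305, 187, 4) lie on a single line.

1

Collinearity requires UV × UW = 0; each component is linear in t.
The x-component gives (40)t + (-40) = 0, so t = 1.
The remaining components then also vanish.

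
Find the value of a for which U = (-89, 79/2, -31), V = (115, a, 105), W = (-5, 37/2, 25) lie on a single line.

Collinearity requires UV × UW = 0; each component is linear in a.
The x-component gives (56)a + (644) = 0, so a = -23/2.
The remaining components then also vanish.

-23/2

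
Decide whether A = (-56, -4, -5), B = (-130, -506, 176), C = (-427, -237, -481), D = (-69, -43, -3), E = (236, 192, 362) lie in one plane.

The plane through A, B, C has normal n = AB × AC = (281125, -102375, -169000) and equation n·P = -14488500.
Checking the remaining points: n·D = -14488500, n·E = -14488500.
All equal -14488500, so all 5 points lie in one plane.

Yes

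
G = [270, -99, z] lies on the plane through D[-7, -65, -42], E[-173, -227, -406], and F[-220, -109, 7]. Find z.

A normal to the plane is n = DE × DF = (-23954, 85666, -27202).
G lies in the plane iff n · DG = 0.
This gives (-27202)z + (-10690386) = 0, so z = -393.

-393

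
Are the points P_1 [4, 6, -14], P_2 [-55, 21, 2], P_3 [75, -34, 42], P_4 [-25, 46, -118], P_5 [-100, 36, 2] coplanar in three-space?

Yes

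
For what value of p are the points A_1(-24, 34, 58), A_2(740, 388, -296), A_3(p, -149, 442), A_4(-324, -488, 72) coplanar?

-746

The points are coplanar iff A_1A_2 · (A_1A_3 × A_1A_4) = 0.
Expanding, this is linear in p: (179832)p + (134154672) = 0.
So p = -746.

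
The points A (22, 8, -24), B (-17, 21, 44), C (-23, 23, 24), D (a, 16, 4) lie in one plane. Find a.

-2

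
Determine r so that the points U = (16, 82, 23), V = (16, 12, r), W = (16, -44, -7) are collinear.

19/3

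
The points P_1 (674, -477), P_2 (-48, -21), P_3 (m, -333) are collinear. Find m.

Collinearity: (P_3 − P_1) must be parallel to (P_2 − P_1) = (-722, 456).
Cross-multiplying the components: (m − 674)·(456) = (144)·(-722).
Solving gives m = 446.

446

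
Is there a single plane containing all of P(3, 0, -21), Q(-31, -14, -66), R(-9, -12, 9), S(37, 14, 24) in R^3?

With P as base: PQ = (-34, -14, -45), PR = (-12, -12, 30), PS = (34, 14, 45).
PR × PS = (-960, 1560, 240).
PQ · (PR × PS) = 0.
The scalar triple product vanishes, so the four points are coplanar.

Yes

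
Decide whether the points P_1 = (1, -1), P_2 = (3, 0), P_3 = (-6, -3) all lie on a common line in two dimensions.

No

P_1P_2 = (2, 1), P_1P_3 = (-7, -2).
det[P_1P_2; P_1P_3] = (2)(-2) − (1)(-7) = 3.
The determinant is nonzero, so they are not collinear.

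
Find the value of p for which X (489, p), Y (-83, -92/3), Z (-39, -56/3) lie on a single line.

The three points are collinear iff det[XY; XZ] = 0.
This determinant is linear in p: (44)p + (-16544/3) = 0, so p = 376/3.

376/3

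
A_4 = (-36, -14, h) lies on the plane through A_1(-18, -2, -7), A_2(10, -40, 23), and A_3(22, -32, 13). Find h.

8

Coplanarity requires A_1A_2 · (A_1A_3 × A_1A_4) = 0.
A_1A_2 = (28, -38, 30), A_1A_3 = (40, -30, 20); the triple product is linear in h with coefficient 680 and constant term -5440.
Setting it to zero: h = 8.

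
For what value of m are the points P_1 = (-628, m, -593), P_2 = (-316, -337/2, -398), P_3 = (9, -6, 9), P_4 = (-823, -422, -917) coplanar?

-649/2

Coplanarity ⇔ det[P_1P_2; P_1P_3; P_1P_4] = 0.
Expanding, this is linear in m: (37674)m + (12225213) = 0.
So m = -649/2.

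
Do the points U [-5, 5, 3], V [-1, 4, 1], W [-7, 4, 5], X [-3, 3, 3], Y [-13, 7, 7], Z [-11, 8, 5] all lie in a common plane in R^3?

The plane through U, V, W has normal n = UV × UW = (-4, -4, -6) and equation n·P = -18.
Checking the remaining points: n·X = -18, n·Y = -18, n·Z = -18.
All equal -18, so all 6 points lie in one plane.

Yes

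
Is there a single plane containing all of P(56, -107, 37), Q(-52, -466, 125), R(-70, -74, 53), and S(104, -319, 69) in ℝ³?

No

With P as base: PQ = (-108, -359, 88), PR = (-126, 33, 16), PS = (48, -212, 32).
PR × PS = (4448, 4800, 25128).
PQ · (PR × PS) = 7680.
Since 7680 ≠ 0, the four points are not coplanar.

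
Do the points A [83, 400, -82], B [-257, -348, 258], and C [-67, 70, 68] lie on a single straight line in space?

AB = (-340, -748, 340), AC = (-150, -330, 150).
Each component of AC is 15/34 times the corresponding component of AB, so AC = 15/34·AB and the points are collinear.

Yes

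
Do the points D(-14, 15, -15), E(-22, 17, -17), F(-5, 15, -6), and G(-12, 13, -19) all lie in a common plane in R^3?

Yes

A normal to the plane through D, E, F is n = DE × DF = (18, 54, -18).
The plane has equation n·P = 828. For G: n·G = 828.
Equal, so G lies in the plane and all four are coplanar.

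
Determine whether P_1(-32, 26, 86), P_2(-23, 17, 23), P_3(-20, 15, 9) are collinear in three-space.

P_1P_2 = (9, -9, -63), P_1P_3 = (12, -11, -77).
Comparing components 3 and 1: (-63)(12) − (9)(-77) = -63 ≠ 0, so P_1P_2 and P_1P_3 are not parallel and the points are not collinear.

No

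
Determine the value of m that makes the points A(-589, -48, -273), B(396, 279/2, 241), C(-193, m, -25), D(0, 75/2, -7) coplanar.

54

The points are coplanar iff AB · (AC × AD) = 0.
Expanding, this is linear in m: (-40736)m + (2199744) = 0.
So m = 54.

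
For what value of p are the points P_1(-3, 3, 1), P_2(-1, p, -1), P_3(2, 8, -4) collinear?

5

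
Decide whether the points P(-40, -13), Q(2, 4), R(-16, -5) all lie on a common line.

PQ = (42, 17), PR = (24, 8).
det[PQ; PR] = (42)(8) − (17)(24) = -72.
The determinant is nonzero, so they are not collinear.

No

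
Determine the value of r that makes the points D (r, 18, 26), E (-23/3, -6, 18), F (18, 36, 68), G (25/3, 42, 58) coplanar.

-9

The points are coplanar iff DE · (DF × DG) = 0.
Expanding, this is linear in r: (720)r + (6480) = 0.
So r = -9.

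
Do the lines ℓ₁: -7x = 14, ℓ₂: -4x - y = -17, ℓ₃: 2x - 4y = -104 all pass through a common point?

Yes

Intersecting ℓ₁ and ℓ₂: solving the 2×2 system gives (x, y) = (-2, 25).
Substitute into ℓ₃: (2)(-2) + (-4)(25) = -104.
This equals -104, so (-2, 25) lies on all three lines and they are concurrent.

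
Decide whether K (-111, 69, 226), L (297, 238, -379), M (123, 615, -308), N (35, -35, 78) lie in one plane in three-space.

Yes

A normal to the plane through K, L, M is n = KL × KM = (240084, 76302, 183222).
The plane has equation n·P = 20023686. For N: n·N = 20023686.
Equal, so N lies in the plane and all four are coplanar.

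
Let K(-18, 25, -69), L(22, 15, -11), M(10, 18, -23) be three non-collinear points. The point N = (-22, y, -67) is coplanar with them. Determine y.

The plane through K, L, M has equation −54x − 216y = -4428.
Substituting N: (-216)y + (1188) = -4428, so y = 26.

26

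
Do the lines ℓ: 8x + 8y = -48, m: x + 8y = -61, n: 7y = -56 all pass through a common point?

No

Intersecting ℓ and m: solving the 2×2 system gives (x, y) = (13/7, -55/7).
Substitute into n: (0)(13/7) + (7)(-55/7) = -55.
But n requires -56 ≠ -55, so the three lines have no common point.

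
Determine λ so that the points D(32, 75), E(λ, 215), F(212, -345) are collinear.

The three points are collinear iff det[DE; DF] = 0.
This determinant is linear in λ: (-420)λ + (-11760) = 0, so λ = -28.

-28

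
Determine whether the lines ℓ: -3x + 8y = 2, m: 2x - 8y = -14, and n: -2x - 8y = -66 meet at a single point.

No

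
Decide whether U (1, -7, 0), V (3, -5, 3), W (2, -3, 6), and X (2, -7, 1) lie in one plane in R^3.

A normal to the plane through U, V, W is n = UV × UW = (0, -9, 6).
The plane has equation n·P = 63. For X: n·X = 69.
69 ≠ 63, so X is off the plane.

No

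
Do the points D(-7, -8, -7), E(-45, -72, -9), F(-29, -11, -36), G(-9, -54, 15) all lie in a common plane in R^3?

No

The four points are coplanar iff the 3×3 determinant with rows DE, DF, DG is zero.
Rows: (-38, -64, -2), (-22, -3, -29), (-2, -46, 22).
Expanding along the first row: (-38)(-1400) − (-64)(-542) + (-2)(1006) = 16500.
Nonzero ⇒ not coplanar.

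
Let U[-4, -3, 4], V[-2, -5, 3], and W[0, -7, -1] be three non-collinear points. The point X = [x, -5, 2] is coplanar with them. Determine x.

-2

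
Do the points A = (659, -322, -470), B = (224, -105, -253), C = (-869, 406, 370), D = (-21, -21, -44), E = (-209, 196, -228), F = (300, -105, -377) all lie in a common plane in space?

The plane through A, B, C has normal n = AB × AC = (24304, 33824, 14896) and equation n·P = -1876112.
Checking the remaining points: n·D = -1876112, n·E = -1846320, n·F = -1876112.
Since n·E = -1846320 ≠ -1876112, E is off the plane and the points are not all coplanar.

No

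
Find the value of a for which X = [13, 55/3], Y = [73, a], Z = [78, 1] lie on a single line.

7/3

The three points are collinear iff det[XY; XZ] = 0.
This determinant is linear in a: (-65)a + (455/3) = 0, so a = 7/3.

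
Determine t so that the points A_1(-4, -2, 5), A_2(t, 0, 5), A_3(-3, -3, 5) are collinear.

-6

Direction A_1A_3 = (1, -1, 0). From the y-coordinate of A_2, the parameter along the line is τ = (0 − (-2))/(-1) = -2.
Then t = (-4) + (-2)·(1) = -6.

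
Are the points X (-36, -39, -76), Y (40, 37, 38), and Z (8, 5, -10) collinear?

Yes

XY = (76, 76, 114), XZ = (44, 44, 66).
XY × XZ = (0, 0, 0).
The cross product vanishes, so the three points are collinear.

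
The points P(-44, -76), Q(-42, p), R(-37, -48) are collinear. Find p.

Collinearity: (Q − P) must be parallel to (R − P) = (7, 28).
Cross-multiplying the components: (p − (-76))·(7) = (2)·(28).
Solving gives p = -68.

-68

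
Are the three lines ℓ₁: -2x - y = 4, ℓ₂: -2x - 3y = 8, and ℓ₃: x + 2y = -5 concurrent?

Yes

The three lines meet at one point iff the augmented coefficient matrix [aᵢ bᵢ cᵢ] has rank < 3, i.e. its determinant vanishes.
Here the determinant is 0.
It vanishes, so the lines are concurrent at (-1, -2).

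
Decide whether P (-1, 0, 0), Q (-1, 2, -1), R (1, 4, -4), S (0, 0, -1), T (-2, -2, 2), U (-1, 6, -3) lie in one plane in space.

Yes

The plane through P, Q, R has normal n = PQ × PR = (-4, -2, -4) and equation n·X = 4.
Checking the remaining points: n·S = 4, n·T = 4, n·U = 4.
All equal 4, so all 6 points lie in one plane.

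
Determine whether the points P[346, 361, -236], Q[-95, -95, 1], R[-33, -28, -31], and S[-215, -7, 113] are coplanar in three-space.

No

A normal to the plane through P, Q, R is n = PQ × PR = (-1287, 582, -1275).
The plane has equation n·X = 65700. For S: n·S = 128556.
128556 ≠ 65700, so S is off the plane.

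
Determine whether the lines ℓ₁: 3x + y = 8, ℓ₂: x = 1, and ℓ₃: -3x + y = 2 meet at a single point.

Intersecting ℓ₁ and ℓ₂: solving the 2×2 system gives (x, y) = (1, 5).
Substitute into ℓ₃: (-3)(1) + (1)(5) = 2.
This equals 2, so (1, 5) lies on all three lines and they are concurrent.

Yes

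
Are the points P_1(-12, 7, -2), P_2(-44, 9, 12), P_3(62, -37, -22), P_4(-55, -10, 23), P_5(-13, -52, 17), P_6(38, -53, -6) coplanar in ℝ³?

Yes

The plane through P_1, P_2, P_3 has normal n = P_1P_2 × P_1P_3 = (576, 396, 1260) and equation n·P = -6660.
Checking the remaining points: n·P_4 = -6660, n·P_5 = -6660, n·P_6 = -6660.
All equal -6660, so all 6 points lie in one plane.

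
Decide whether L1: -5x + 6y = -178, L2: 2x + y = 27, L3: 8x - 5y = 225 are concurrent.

Yes

Intersecting L1 and L2: solving the 2×2 system gives (x, y) = (20, -13).
Substitute into L3: (8)(20) + (-5)(-13) = 225.
This equals 225, so (20, -13) lies on all three lines and they are concurrent.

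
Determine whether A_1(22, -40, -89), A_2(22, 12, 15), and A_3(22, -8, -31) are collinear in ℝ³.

No

A_1A_2 = (0, 52, 104), A_1A_3 = (0, 32, 58).
Comparing components 2 and 3: (52)(58) − (104)(32) = -312 ≠ 0, so A_1A_2 and A_1A_3 are not parallel and the points are not collinear.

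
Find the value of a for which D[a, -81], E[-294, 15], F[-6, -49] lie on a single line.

The three points are collinear iff det[DE; DF] = 0.
This determinant is linear in a: (64)a + (-8832) = 0, so a = 138.

138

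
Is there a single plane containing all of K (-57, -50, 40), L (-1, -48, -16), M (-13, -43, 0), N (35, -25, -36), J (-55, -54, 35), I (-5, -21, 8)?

The plane through K, L, M has normal n = KL × KM = (312, -224, 304) and equation n·P = 5576.
Checking the remaining points: n·N = 5576, n·J = 5576, n·I = 5576.
All equal 5576, so all 6 points lie in one plane.

Yes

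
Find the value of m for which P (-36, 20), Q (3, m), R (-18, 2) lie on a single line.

-19

Collinearity: (Q − P) must be parallel to (R − P) = (18, -18).
Cross-multiplying the components: (m − 20)·(18) = (39)·(-18).
Solving gives m = -19.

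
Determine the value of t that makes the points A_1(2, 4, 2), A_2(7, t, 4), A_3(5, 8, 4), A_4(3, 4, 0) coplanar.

10

The points are coplanar iff A_1A_2 · (A_1A_3 × A_1A_4) = 0.
Expanding, this is linear in t: (8)t + (-80) = 0.
So t = 10.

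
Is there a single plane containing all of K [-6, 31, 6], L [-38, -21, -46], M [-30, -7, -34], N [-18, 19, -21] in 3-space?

Yes

The four points are coplanar iff the 3×3 determinant with rows KL, KM, KN is zero.
Rows: (-32, -52, -52), (-24, -38, -40), (-12, -12, -27).
Expanding along the first row: (-32)(546) − (-52)(168) + (-52)(-168) = 0.
Zero determinant ⇒ coplanar.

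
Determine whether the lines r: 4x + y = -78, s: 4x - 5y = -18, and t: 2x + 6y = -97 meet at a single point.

Intersecting r and s: solving the 2×2 system gives (x, y) = (-17, -10).
Substitute into t: (2)(-17) + (6)(-10) = -94.
But t requires -97 ≠ -94, so the three lines have no common point.

No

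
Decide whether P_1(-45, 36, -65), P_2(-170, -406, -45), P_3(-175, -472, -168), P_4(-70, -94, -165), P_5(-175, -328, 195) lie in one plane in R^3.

No

The plane through P_1, P_2, P_3 has normal n = P_1P_2 × P_1P_3 = (55686, -15475, 6040) and equation n·P = -3455570.
Checking the remaining points: n·P_4 = -3439970, n·P_5 = -3491450.
Since n·P_4 = -3439970 ≠ -3455570, P_4 is off the plane and the points are not all coplanar.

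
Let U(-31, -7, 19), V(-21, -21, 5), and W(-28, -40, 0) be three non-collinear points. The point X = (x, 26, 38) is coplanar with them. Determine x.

Coplanarity requires UV · (UW × UX) = 0.
UV = (10, -14, -14), UW = (3, -33, -19); the triple product is linear in x with coefficient -196 and constant term -6664.
Setting it to zero: x = -34.

-34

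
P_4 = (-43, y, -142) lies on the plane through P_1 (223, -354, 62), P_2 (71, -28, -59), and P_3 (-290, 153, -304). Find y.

108

The plane through P_1, P_2, P_3 has equation −57969x + 6441y + 90174z = -9616413.
Substituting P_4: (6441)y + (-10312041) = -9616413, so y = 108.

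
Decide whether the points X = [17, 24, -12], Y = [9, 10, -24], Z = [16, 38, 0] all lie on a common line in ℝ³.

No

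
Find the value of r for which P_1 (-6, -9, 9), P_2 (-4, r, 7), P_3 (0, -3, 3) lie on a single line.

-7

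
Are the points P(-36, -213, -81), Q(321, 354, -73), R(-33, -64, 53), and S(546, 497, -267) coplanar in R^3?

A normal to the plane through P, Q, R is n = PQ × PR = (74786, -47814, 51492).
The plane has equation n·X = 3321234. For S: n·S = 3321234.
Equal, so S lies in the plane and all four are coplanar.

Yes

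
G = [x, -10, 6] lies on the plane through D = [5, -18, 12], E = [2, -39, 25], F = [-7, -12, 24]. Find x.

A normal to the plane is n = DE × DF = (-330, -120, -270).
G lies in the plane iff n · DG = 0.
This gives (-330)x + (2310) = 0, so x = 7.

7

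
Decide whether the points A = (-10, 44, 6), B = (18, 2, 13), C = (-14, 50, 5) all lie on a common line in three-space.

Yes

AB = (28, -42, 7), AC = (-4, 6, -1).
Each component of AC is -1/7 times the corresponding component of AB, so AC = -1/7·AB and the points are collinear.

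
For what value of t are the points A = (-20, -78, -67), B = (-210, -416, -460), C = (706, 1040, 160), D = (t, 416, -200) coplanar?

322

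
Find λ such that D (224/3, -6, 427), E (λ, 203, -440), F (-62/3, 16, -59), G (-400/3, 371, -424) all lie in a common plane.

The points are coplanar iff DE · (DF × DG) = 0.
Expanding, this is linear in λ: (164500)λ + (19082000) = 0.
So λ = -116.

-116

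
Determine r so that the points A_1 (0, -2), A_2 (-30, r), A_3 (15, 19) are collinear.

-44

Collinearity: (A_2 − A_1) must be parallel to (A_3 − A_1) = (15, 21).
Cross-multiplying the components: (r − (-2))·(15) = (-30)·(21).
Solving gives r = -44.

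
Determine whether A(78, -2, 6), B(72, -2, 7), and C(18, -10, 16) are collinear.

No

AB = (-6, 0, 1), AC = (-60, -8, 10).
Comparing components 2 and 3: (0)(10) − (1)(-8) = 8 ≠ 0, so AB and AC are not parallel and the points are not collinear.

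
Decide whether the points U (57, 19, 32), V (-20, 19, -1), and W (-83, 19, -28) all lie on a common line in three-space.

UV = (-77, 0, -33), UW = (-140, 0, -60).
Each component of UW is 20/11 times the corresponding component of UV, so UW = 20/11·UV and the points are collinear.

Yes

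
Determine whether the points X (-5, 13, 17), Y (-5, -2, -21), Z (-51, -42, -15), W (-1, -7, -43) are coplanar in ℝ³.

Yes

The four points are coplanar iff the 3×3 determinant with rows XY, XZ, XW is zero.
Rows: (0, -15, -38), (-46, -55, -32), (4, -20, -60).
Expanding along the first row: (0)(2660) − (-15)(2888) + (-38)(1140) = 0.
Zero determinant ⇒ coplanar.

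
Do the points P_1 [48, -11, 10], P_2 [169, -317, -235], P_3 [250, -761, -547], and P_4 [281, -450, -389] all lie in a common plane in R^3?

A normal to the plane through P_1, P_2, P_3 is n = P_1P_2 × P_1P_3 = (-13308, 17907, -28938).
The plane has equation n·P = -1125141. For P_4: n·P_4 = -540816.
-540816 ≠ -1125141, so P_4 is off the plane.

No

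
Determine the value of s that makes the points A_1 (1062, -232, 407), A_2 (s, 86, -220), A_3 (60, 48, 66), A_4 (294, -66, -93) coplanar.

-216

Normal to plane A_1A_3A_4: n = (-83394, -239112, 48708); plane equation n·P = -13266288.
Requiring n·A_2 = -13266288: (-83394)s + (-31279392) = -13266288.
So s = -216.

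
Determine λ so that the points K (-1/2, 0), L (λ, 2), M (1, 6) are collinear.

0

Collinearity: (L − K) must be parallel to (M − K) = (3/2, 6).
Cross-multiplying the components: (λ − (-1/2))·(6) = (2)·(3/2).
Solving gives λ = 0.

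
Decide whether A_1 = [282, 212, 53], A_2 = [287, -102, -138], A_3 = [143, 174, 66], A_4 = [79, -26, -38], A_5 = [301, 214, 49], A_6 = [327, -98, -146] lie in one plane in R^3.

No

The plane through A_1, A_2, A_3 has normal n = A_1A_2 × A_1A_3 = (-11340, 26484, -43836) and equation n·P = 93420.
Checking the remaining points: n·A_4 = 81324, n·A_5 = 106272, n·A_6 = 96444.
Since n·A_4 = 81324 ≠ 93420, A_4 is off the plane and the points are not all coplanar.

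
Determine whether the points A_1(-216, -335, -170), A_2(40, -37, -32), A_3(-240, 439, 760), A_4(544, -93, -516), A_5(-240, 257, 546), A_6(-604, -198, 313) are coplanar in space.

Yes

The plane through A_1, A_2, A_3 has normal n = A_1A_2 × A_1A_3 = (170328, -241392, 205296) and equation n·P = 9175152.
Checking the remaining points: n·A_4 = 9175152, n·A_5 = 9175152, n·A_6 = 9175152.
All equal 9175152, so all 6 points lie in one plane.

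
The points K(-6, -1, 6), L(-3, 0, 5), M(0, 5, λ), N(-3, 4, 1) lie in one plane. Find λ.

0

Normal to plane KLN: n = (0, 12, 12); plane equation n·P = 60.
Requiring n·M = 60: (12)λ + (60) = 60.
So λ = 0.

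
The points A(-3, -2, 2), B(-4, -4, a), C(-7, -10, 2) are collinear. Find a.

Collinearity requires AB × AC = 0; each component is linear in a.
The x-component gives (8)a + (-16) = 0, so a = 2.
The remaining components then also vanish.

2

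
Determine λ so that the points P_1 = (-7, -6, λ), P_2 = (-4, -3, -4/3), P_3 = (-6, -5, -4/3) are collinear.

Collinearity requires P_1P_2 × P_1P_3 = 0; each component is linear in λ.
The x-component gives (-2)λ + (-8/3) = 0, so λ = -4/3.
The remaining components then also vanish.

-4/3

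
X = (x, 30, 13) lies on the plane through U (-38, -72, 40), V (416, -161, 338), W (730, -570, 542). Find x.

A normal to the plane is n = UV × UW = (103726, 956, -157740).
X lies in the plane iff n · UX = 0.
This gives (103726)x + (8298080) = 0, so x = -80.

-80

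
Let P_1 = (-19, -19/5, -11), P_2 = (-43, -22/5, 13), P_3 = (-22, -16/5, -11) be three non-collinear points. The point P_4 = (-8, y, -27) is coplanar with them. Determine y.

-12/5

A normal to the plane is n = P_1P_2 × P_1P_3 = (-72/5, -72, -81/5).
P_4 lies in the plane iff n · P_1P_4 = 0.
This gives (-72)y + (-864/5) = 0, so y = -12/5.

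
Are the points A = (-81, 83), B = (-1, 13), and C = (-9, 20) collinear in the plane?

Yes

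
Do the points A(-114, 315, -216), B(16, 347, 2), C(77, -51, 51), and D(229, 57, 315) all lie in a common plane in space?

With A as base: AB = (130, 32, 218), AC = (191, -366, 267), AD = (343, -258, 531).
AC × AD = (-125460, -9840, 76260).
AB · (AC × AD) = 0.
The scalar triple product vanishes, so the four points are coplanar.

Yes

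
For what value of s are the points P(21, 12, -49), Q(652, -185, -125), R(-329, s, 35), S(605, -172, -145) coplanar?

124

Normal to plane PQS: n = (4928, 16192, -1056); plane equation n·X = 349536.
Requiring n·R = 349536: (16192)s + (-1658272) = 349536.
So s = 124.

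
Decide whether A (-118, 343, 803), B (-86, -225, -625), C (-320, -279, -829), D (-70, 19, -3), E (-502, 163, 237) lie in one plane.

Yes

The plane through A, B, C has normal n = AB × AC = (38760, 340680, -134640) and equation n·P = 4163640.
Checking the remaining points: n·D = 4163640, n·E = 4163640.
All equal 4163640, so all 5 points lie in one plane.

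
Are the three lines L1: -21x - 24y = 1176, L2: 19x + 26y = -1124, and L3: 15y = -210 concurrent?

Yes

Intersecting L1 and L2: solving the 2×2 system gives (x, y) = (-40, -14).
Substitute into L3: (0)(-40) + (15)(-14) = -210.
This equals -210, so (-40, -14) lies on all three lines and they are concurrent.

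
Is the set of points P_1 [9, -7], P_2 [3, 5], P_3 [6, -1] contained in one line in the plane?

Yes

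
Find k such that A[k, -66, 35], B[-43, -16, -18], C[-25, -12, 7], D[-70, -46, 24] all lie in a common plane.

Coplanarity ⇔ det[AB; AC; AD] = 0.
Expanding, this is linear in k: (-918)k + (-88128) = 0.
So k = -96.

-96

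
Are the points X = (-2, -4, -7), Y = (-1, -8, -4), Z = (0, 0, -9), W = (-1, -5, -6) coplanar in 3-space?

Yes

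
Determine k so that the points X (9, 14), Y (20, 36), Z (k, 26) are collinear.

15

The three points are collinear iff det[XY; XZ] = 0.
This determinant is linear in k: (-22)k + (330) = 0, so k = 15.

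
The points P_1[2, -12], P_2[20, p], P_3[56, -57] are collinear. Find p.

-27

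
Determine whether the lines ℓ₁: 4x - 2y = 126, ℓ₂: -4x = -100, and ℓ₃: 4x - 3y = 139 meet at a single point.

Intersecting ℓ₁ and ℓ₂: solving the 2×2 system gives (x, y) = (25, -13).
Substitute into ℓ₃: (4)(25) + (-3)(-13) = 139.
This equals 139, so (25, -13) lies on all three lines and they are concurrent.

Yes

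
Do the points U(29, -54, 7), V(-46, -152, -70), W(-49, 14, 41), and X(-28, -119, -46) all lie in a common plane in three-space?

With U as base: UV = (-75, -98, -77), UW = (-78, 68, 34), UX = (-57, -65, -53).
UW × UX = (-1394, -6072, 8946).
UV · (UW × UX) = 10764.
Since 10764 ≠ 0, the four points are not coplanar.

No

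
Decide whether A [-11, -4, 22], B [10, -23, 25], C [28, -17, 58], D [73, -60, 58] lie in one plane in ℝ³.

The four points are coplanar iff the 3×3 determinant with rows AB, AC, AD is zero.
Rows: (21, -19, 3), (39, -13, 36), (84, -56, 36).
Expanding along the first row: (21)(1548) − (-19)(-1620) + (3)(-1092) = -1548.
Nonzero ⇒ not coplanar.

No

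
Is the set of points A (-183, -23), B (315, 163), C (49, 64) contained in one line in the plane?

No

AB = (498, 186), AC = (232, 87).
If collinear, AC would be a scalar multiple of AB. But (498)·(87) ≠ (186)·(232) (difference 174), so they are not parallel; the points are not collinear.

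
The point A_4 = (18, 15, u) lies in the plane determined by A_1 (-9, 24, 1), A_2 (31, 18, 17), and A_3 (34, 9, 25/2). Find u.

The plane through A_1, A_2, A_3 has equation 171x + 228y − 342z = 3591.
Substituting A_4: (-342)u + (6498) = 3591, so u = 17/2.

17/2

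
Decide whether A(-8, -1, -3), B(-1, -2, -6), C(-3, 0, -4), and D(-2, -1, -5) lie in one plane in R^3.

With A as base: AB = (7, -1, -3), AC = (5, 1, -1), AD = (6, 0, -2).
AC × AD = (-2, 4, -6).
AB · (AC × AD) = 0.
The scalar triple product vanishes, so the four points are coplanar.

Yes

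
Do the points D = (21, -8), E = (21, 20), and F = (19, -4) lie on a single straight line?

No

DE = (0, 28), DF = (-2, 4).
If collinear, DF would be a scalar multiple of DE. But (0)·(4) ≠ (28)·(-2) (difference 56), so they are not parallel; the points are not collinear.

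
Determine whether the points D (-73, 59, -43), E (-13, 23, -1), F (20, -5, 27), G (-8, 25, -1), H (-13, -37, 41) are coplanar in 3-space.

The plane through D, E, F has normal n = DE × DF = (168, -294, -492) and equation n·P = -8454.
Checking the remaining points: n·G = -8202, n·H = -11478.
Since n·G = -8202 ≠ -8454, G is off the plane and the points are not all coplanar.

No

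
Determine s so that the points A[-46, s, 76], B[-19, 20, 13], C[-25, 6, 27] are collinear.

-43

Direction BC = (-6, -14, 14). From the x-coordinate of A, the parameter along the line is τ = (-46 − (-19))/(-6) = 9/2.
Then s = 20 + 9/2·(-14) = -43.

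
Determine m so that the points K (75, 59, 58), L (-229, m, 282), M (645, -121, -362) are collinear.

155

Collinearity requires KL × KM = 0; each component is linear in m.
The x-component gives (-420)m + (65100) = 0, so m = 155.
The remaining components then also vanish.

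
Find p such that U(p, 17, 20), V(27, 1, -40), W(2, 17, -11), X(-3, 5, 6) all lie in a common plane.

The points are coplanar iff UV · (UW × UX) = 0.
Expanding, this is linear in p: (-620)p + (-10540) = 0.
So p = -17.

-17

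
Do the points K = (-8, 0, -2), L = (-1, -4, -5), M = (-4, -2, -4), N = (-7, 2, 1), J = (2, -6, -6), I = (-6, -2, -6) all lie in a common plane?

No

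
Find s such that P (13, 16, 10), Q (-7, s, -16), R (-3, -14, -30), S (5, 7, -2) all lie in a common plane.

Normal to plane PRS: n = (0, 128, -96); plane equation n·X = 1088.
Requiring n·Q = 1088: (128)s + (1536) = 1088.
So s = -7/2.

-7/2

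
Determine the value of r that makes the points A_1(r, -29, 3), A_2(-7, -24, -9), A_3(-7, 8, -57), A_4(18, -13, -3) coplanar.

The points are coplanar iff A_1A_2 · (A_1A_3 × A_1A_4) = 0.
Expanding, this is linear in r: (-720)r + (-1440) = 0.
So r = -2.

-2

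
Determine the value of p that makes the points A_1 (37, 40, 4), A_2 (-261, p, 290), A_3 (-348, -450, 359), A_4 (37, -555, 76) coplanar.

-432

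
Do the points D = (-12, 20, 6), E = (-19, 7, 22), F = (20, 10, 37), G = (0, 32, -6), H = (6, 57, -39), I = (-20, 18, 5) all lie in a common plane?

No

The plane through D, E, F has normal n = DE × DF = (-243, 729, 486) and equation n·P = 20412.
Checking the remaining points: n·G = 20412, n·H = 21141, n·I = 20412.
Since n·H = 21141 ≠ 20412, H is off the plane and the points are not all coplanar.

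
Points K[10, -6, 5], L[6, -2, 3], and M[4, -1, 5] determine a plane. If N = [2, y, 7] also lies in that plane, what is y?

0

Coplanarity requires KL · (KM × KN) = 0.
KL = (-4, 4, -2), KM = (-6, 5, 0); the triple product is linear in y with coefficient 12 and constant term 0.
Setting it to zero: y = 0.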